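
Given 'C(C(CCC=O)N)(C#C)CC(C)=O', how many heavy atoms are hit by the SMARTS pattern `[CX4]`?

The query [CX4] means: C with X4: aliphatic carbon with exactly 4 total connections (bonds + H).
Check the 13 heavy atoms by environment: 6× C (X4) → match; 2× C (X3) → no; 2× O (X1) → no; 1× N (X3) → no; 2× C (X2) → no.
That gives 6 matching atoms.

6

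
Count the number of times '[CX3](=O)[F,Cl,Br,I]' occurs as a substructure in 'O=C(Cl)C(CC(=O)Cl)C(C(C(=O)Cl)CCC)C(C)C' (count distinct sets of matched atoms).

3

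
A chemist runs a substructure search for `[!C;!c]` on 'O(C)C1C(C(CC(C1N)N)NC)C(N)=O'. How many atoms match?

6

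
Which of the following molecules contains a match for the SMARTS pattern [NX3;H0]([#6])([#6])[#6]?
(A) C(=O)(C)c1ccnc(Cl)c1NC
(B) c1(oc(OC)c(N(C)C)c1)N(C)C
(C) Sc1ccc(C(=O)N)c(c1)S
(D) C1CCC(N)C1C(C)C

[NX3;H0]([#6])([#6])[#6] describes a trivalent nitrogen with no H, bonded to three carbons (a tertiary amine).
(A) has an N-methylamino group (-NHCH3) but the nitrogen still has one H (H1), not H0.
(B) contains a dimethylamino group (-N(CH3)2), which satisfies every atom and bond constraint.
(C) has a primary amide (-C(=O)NH2) but the amide nitrogen has H2 and only one carbon neighbour.
(D) has a primary amino group (-NH2) but the nitrogen has H2, not H0 with three carbons.
So the answer is (B).

B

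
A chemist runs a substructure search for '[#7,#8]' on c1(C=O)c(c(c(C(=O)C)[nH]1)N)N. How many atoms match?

5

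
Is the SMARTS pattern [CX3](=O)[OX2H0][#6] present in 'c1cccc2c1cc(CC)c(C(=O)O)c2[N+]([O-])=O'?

No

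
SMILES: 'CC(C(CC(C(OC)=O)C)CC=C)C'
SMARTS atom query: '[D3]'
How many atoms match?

Check the 14 heavy atoms by environment: 5× C (D1) → no; 4× C (D3) → match; 3× C (D2) → no; 1× O (D1) → no; 1× O (D2) → no.
That gives 4 matching atoms.

4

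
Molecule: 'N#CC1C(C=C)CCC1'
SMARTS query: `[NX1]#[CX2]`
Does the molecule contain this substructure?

Yes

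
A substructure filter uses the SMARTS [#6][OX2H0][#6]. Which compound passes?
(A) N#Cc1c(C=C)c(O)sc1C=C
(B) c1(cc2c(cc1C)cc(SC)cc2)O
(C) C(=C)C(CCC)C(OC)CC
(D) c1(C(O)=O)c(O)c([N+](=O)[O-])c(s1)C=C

[#6][OX2H0][#6] describes an aliphatic oxygen bridging two carbons with no H on the oxygen (an ether).
(A) has a hydroxyl group (-OH) but the oxygen has H1, not H0 bridging two carbons.
(B) has a hydroxyl group (-OH) but the oxygen has H1, not H0 bridging two carbons.
(C) contains a methoxy ether (-OCH3), which satisfies every atom and bond constraint.
(D) has a carboxylic acid group (-C(=O)OH) but the -OH oxygen has H1; the =O is OX1, not OX2.
So the answer is (C).

C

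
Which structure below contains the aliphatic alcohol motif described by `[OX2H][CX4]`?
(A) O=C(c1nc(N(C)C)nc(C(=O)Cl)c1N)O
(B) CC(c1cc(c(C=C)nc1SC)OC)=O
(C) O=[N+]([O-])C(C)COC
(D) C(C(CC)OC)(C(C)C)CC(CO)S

D

[OX2H][CX4] describes a hydroxyl oxygen bound to an sp3 (X4) carbon (an aliphatic alcohol).
(A) has a carboxylic acid group (-C(=O)OH) but the -OH is on a CX3 carbonyl carbon, not a CX4 carbon.
(B) has a methoxy ether (-OCH3) but the oxygen has H0 (ether), not H1.
(C) has a methoxy ether (-OCH3) but the oxygen has H0 (ether), not H1.
(D) contains a hydroxyl group (-OH), which satisfies every atom and bond constraint.
So the answer is (D).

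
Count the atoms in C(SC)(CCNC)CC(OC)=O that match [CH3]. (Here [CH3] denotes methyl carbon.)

3

The query [CH3] means: aliphatic carbon with exactly three hydrogens.
Check the 12 heavy atoms by environment: 3× C (H2) → no; 1× C (H1) → no; 1× N (H1) → no; 3× C (H3) → match; 1× C (H0) → no; 2× O (H0) → no; 1× S (H0) → no.
That gives 3 matching atoms.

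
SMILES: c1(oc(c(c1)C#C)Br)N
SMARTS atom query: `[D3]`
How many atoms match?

The query [D3] means: atom with exactly three heavy-atom neighbours.
Check the 9 heavy atoms by environment: 1× o (aromatic, D2) → no; 3× c (aromatic, D3) → match; 1× c (aromatic, D2) → no; 1× Br (D1) → no; 1× C (D2) → no; 1× C (D1) → no; 1× N (D1) → no.
That gives 3 matching atoms.

3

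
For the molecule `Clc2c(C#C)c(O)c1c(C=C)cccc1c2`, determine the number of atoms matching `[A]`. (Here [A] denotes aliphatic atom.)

6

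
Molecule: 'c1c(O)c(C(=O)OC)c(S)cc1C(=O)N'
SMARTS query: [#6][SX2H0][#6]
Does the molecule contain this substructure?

No

The pattern [#6][SX2H0][#6] describes an aliphatic sulfur bridging two carbons with no H on the sulfur — a thioether.
The closest candidate here is a thiol (-SH), but the sulfur has H1, not H0 bridging two carbons. No other fragment satisfies the full query, so there is no match.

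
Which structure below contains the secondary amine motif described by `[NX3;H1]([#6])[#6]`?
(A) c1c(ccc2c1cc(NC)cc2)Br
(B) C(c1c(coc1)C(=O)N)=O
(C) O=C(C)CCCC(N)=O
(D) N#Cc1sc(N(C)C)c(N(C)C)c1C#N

A

[NX3;H1]([#6])[#6] describes a trivalent nitrogen with one H, bonded to two carbons (a secondary amine).
(A) contains an N-methylamino group (-NHCH3), which satisfies every atom and bond constraint.
(B) has a primary amide (-C(=O)NH2) but the -C(=O)NH2 nitrogen has H2, not H1.
(C) has a primary amide (-C(=O)NH2) but the -C(=O)NH2 nitrogen has H2, not H1.
(D) has a dimethylamino group (-N(CH3)2) but the nitrogen has H0, not H1.
So the answer is (A).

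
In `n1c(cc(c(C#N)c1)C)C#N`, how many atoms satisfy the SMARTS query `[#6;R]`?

The query [#6;R] means: carbon that is part of a ring.
Check the 11 heavy atoms by environment: 1× n (aromatic, in 6-ring) → no; 5× c (aromatic, in 6-ring) → match; 3× C (acyclic) → no; 2× N (acyclic) → no.
That gives 5 matching atoms.

5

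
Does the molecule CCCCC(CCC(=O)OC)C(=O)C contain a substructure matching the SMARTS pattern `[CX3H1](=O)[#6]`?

The pattern [CX3H1](=O)[#6] describes an sp2 carbon with one H, double-bonded to O and single-bonded to carbon — an aldehyde.
The closest candidate here is an acetyl/ketone group (-C(=O)CH3), but the carbonyl carbon has H0 (two carbon neighbours), not H1. No other fragment satisfies the full query, so there is no match.

No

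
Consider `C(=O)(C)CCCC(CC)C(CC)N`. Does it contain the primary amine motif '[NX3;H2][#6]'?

The pattern [NX3;H2][#6] describes a trivalent nitrogen with two H attached to carbon — a primary amine.
The molecule carries a primary amino group (-NH2), whose atoms satisfy every constraint of the query, so the pattern matches.

Yes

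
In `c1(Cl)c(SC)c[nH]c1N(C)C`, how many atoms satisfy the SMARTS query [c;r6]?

The query [c;r6] means: aromatic carbon that belongs to a six-membered ring.
Check the 11 heavy atoms by environment: 1× n (aromatic, in 5-ring) → no; 4× c (aromatic, in 5-ring) → no; 1× N (acyclic) → no; 3× C (acyclic) → no; 1× Cl (acyclic) → no; 1× S (acyclic) → no.
No environment satisfies the query, so 0 matching atoms.

0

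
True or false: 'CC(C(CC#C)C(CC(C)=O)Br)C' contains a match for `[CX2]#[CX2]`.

The pattern [CX2]#[CX2] describes a carbon-carbon triple bond — an alkyne.
The molecule carries an ethynyl group (-C#CH), whose atoms satisfy every constraint of the query, so the pattern matches.

True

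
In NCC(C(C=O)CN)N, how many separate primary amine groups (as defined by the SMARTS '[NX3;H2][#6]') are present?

3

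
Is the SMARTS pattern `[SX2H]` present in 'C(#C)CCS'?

Yes

The pattern [SX2H] describes an aliphatic sulfur with two connections, one being H — a thiol.
The molecule carries a thiol (-SH), whose atoms satisfy every constraint of the query, so the pattern matches.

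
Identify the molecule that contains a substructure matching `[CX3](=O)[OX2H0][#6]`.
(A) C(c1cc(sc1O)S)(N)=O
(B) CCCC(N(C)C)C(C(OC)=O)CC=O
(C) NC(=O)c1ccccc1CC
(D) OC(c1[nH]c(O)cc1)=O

[CX3](=O)[OX2H0][#6] describes a carbonyl carbon bonded to an oxygen that is itself bonded to carbon (no H on that O) (an ester).
(A) has a primary amide (-C(=O)NH2) but the carbonyl is bonded to N, not to an O-C linkage.
(B) contains a methyl-ester group (-C(=O)OCH3), which satisfies every atom and bond constraint.
(C) has a primary amide (-C(=O)NH2) but the carbonyl is bonded to N, not to an O-C linkage.
(D) has a carboxylic acid group (-C(=O)OH) but the singly-bonded O carries H (OX2H1, not H0).
So the answer is (B).

B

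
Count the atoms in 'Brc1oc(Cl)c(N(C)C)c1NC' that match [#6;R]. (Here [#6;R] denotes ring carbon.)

4

The query [#6;R] means: carbon that is part of a ring.
Check the 12 heavy atoms by environment: 1× o (aromatic, in 5-ring) → no; 4× c (aromatic, in 5-ring) → match; 1× Cl (acyclic) → no; 2× N (acyclic) → no; 3× C (acyclic) → no; 1× Br (acyclic) → no.
That gives 4 matching atoms.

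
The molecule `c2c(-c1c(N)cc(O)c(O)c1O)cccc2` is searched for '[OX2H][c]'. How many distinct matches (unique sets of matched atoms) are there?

3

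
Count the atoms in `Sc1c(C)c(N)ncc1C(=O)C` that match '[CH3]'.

2

The query [CH3] means: aliphatic carbon with exactly three hydrogens.
Check the 12 heavy atoms by environment: 1× n (aromatic, H0) → no; 4× c (aromatic, H0) → no; 1× c (aromatic, H1) → no; 1× S (H1) → no; 2× C (H3) → match; 1× N (H2) → no; 1× C (H0) → no; 1× O (H0) → no.
That gives 2 matching atoms.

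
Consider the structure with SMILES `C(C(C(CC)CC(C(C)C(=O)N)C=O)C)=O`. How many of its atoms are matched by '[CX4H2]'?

The query [CX4H2] means: sp3 carbon (X4) with exactly two hydrogens.
Check the 16 heavy atoms by environment: 3× C (H3, X4) → no; 4× C (H1, X4) → no; 2× C (H2, X4) → match; 2× C (H1, X3) → no; 3× O (H0, X1) → no; 1× C (H0, X3) → no; 1× N (H2, X3) → no.
That gives 2 matching atoms.

2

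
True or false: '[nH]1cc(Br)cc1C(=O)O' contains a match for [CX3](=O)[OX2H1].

The pattern [CX3](=O)[OX2H1] describes an sp2 carbon double-bonded to O and single-bonded to an -OH oxygen — a carboxylic acid.
The molecule carries a carboxylic acid group (-C(=O)OH), whose atoms satisfy every constraint of the query, so the pattern matches.

True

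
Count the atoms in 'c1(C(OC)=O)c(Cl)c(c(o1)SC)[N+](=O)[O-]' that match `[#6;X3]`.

5

The query [#6;X3] means: any carbon (aromatic or not) with three total connections.
Check the 15 heavy atoms by environment: 1× o (aromatic, X2) → no; 4× c (aromatic, X3) → match; 1× Cl (X1) → no; 1× C (X3) → match; 2× O (X1) → no; 1× O (X2) → no; 2× C (X4) → no; 1× N (charge +1, X3) → no; 1× O (charge -1, X1) → no; 1× S (X2) → no.
Summing the matching environments: 4 + 1 = 5 matching atoms.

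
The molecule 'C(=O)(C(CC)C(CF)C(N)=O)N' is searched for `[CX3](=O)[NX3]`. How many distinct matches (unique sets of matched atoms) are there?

2

[CX3](=O)[NX3] is the SMARTS for an amide: a carbonyl carbon bonded to a trivalent nitrogen.
The molecule carries 2 separate instances of a primary amide (-C(=O)NH2) meeting every constraint; each maps to a distinct set of atoms, giving 2 matches.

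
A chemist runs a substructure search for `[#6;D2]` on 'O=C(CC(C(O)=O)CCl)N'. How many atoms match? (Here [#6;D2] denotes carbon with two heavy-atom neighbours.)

2

The query [#6;D2] means: any carbon bonded to exactly two heavy atoms.
Check the 10 heavy atoms by environment: 2× C (D2) → match; 3× C (D3) → no; 3× O (D1) → no; 1× Cl (D1) → no; 1× N (D1) → no.
That gives 2 matching atoms.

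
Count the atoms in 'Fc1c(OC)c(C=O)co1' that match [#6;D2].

2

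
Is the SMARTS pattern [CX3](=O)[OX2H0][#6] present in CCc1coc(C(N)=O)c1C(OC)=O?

Yes

The pattern [CX3](=O)[OX2H0][#6] describes a carbonyl carbon bonded to an oxygen that is itself bonded to carbon (no H on that O) — an ester.
The molecule carries a methyl-ester group (-C(=O)OCH3), whose atoms satisfy every constraint of the query, so the pattern matches.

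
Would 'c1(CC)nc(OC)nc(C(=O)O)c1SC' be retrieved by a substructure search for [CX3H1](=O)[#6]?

The pattern [CX3H1](=O)[#6] describes an sp2 carbon with one H, double-bonded to O and single-bonded to carbon — an aldehyde.
The closest candidate here is a carboxylic acid group (-C(=O)OH), but the carbonyl carbon has H0 and is bonded to O, not H1. No other fragment satisfies the full query, so there is no match.

No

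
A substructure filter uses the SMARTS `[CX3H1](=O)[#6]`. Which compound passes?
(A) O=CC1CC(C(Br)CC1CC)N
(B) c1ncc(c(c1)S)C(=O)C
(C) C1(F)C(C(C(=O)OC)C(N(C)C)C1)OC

[CX3H1](=O)[#6] describes an sp2 carbon with one H, double-bonded to O and single-bonded to carbon (an aldehyde).
(A) contains an aldehyde (-CHO), which satisfies every atom and bond constraint.
(B) has an acetyl/ketone group (-C(=O)CH3) but the carbonyl carbon has H0 (two carbon neighbours), not H1.
(C) has a methyl-ester group (-C(=O)OCH3) but the carbonyl carbon has H0, not H1.
So the answer is (A).

A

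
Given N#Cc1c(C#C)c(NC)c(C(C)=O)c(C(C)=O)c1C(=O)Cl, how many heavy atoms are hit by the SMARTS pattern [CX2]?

3

The query [CX2] means: C with X2: aliphatic carbon with exactly 2 total connections.
Check the 21 heavy atoms by environment: 6× c (aromatic, X3) → no; 1× N (X3) → no; 3× C (X4) → no; 3× C (X3) → no; 3× O (X1) → no; 1× Cl (X1) → no; 3× C (X2) → match; 1× N (X1) → no.
That gives 3 matching atoms.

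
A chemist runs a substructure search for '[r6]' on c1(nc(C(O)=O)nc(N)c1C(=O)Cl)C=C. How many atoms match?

6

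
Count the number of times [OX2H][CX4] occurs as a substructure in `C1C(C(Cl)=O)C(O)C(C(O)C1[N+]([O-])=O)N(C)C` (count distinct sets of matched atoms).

[OX2H][CX4] is the SMARTS for an aliphatic alcohol: a hydroxyl oxygen bound to an sp3 (X4) carbon.
The molecule carries 2 separate instances of a hydroxyl group (-OH) meeting every constraint; each maps to a distinct set of atoms, giving 2 matches.

2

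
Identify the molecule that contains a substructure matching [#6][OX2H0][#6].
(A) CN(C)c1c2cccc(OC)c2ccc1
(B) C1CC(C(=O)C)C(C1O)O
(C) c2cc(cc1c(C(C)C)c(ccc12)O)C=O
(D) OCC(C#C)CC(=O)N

A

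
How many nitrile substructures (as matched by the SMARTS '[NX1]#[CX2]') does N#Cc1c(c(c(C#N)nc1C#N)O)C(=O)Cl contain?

[NX1]#[CX2] is the SMARTS for a nitrile: a nitrogen triple-bonded to a two-connected carbon.
The molecule carries 3 separate instances of a nitrile (-C#N) meeting every constraint; each maps to a distinct set of atoms, giving 3 matches.

3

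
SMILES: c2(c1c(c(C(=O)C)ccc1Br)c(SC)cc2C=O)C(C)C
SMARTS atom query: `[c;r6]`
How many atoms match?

The query [c;r6] means: aromatic carbon that belongs to a six-membered ring.
Check the 21 heavy atoms by environment: 10× c (aromatic, in 6-ring) → match; 1× S (acyclic) → no; 7× C (acyclic) → no; 1× Br (acyclic) → no; 2× O (acyclic) → no.
That gives 10 matching atoms.

10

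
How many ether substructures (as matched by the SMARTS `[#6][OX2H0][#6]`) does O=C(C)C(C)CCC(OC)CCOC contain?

2

[#6][OX2H0][#6] is the SMARTS for an ether: an aliphatic oxygen bridging two carbons with no H on the oxygen.
The molecule carries 2 separate instances of a methoxy ether (-OCH3) meeting every constraint; each maps to a distinct set of atoms, giving 2 matches.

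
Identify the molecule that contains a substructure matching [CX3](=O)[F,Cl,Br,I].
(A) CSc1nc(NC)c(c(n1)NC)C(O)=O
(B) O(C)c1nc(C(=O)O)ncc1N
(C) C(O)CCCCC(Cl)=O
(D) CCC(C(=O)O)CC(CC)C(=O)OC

C

[CX3](=O)[F,Cl,Br,I] describes a carbonyl carbon bonded to a halogen (an acyl halide).
(A) has a carboxylic acid group (-C(=O)OH) but the carbonyl is bonded to -OH, not to a halogen.
(B) has a carboxylic acid group (-C(=O)OH) but the carbonyl is bonded to -OH, not to a halogen.
(C) contains an acyl chloride (-C(=O)Cl), which satisfies every atom and bond constraint.
(D) has a methyl-ester group (-C(=O)OCH3) but the carbonyl is bonded to -O-C, not to a halogen.
So the answer is (C).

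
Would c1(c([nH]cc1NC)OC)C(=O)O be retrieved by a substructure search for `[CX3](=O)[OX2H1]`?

The pattern [CX3](=O)[OX2H1] describes an sp2 carbon double-bonded to O and single-bonded to an -OH oxygen — a carboxylic acid.
The molecule carries a carboxylic acid group (-C(=O)OH), whose atoms satisfy every constraint of the query, so the pattern matches.

Yes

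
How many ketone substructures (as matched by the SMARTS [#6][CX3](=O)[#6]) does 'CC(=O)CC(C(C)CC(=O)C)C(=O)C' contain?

3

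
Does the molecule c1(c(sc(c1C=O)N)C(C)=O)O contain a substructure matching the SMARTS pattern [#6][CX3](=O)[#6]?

Yes

The pattern [#6][CX3](=O)[#6] describes a carbonyl carbon (no H) flanked by two carbons — a ketone.
The molecule carries an acetyl/ketone group (-C(=O)CH3), whose atoms satisfy every constraint of the query, so the pattern matches.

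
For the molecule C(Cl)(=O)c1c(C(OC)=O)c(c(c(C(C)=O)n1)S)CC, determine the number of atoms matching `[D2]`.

3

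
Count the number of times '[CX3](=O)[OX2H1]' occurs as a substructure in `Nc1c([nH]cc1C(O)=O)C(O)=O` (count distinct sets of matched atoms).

2

[CX3](=O)[OX2H1] is the SMARTS for a carboxylic acid: an sp2 carbon double-bonded to O and single-bonded to an -OH oxygen.
The molecule carries 2 separate instances of a carboxylic acid group (-C(=O)OH) meeting every constraint; each maps to a distinct set of atoms, giving 2 matches.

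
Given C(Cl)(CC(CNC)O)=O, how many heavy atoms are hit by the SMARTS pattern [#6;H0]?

1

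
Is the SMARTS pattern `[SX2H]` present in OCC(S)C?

Yes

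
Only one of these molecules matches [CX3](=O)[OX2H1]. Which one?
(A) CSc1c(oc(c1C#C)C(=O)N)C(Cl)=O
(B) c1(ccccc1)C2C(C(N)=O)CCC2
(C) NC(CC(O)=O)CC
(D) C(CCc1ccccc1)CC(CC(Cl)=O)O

C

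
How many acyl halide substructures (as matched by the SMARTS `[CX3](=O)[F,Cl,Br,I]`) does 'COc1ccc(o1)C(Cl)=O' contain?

1

[CX3](=O)[F,Cl,Br,I] is the SMARTS for an acyl halide: a carbonyl carbon bonded to a halogen.
Exactly one fragment in the molecule meets all constraints, giving 1 match.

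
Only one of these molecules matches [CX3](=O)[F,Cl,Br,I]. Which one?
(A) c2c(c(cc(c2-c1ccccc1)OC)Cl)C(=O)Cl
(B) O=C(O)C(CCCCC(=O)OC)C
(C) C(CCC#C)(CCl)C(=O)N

A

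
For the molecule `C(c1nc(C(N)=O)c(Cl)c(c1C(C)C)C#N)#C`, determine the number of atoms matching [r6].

Check the 17 heavy atoms by environment: 1× n (aromatic, in 6-ring) → match; 5× c (aromatic, in 6-ring) → match; 1× Cl (acyclic) → no; 7× C (acyclic) → no; 2× N (acyclic) → no; 1× O (acyclic) → no.
Summing the matching environments: 1 + 5 = 6 matching atoms.

6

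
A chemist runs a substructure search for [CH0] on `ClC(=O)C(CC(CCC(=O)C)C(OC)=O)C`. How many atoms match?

The query [CH0] means: aliphatic carbon with no attached hydrogen.
Check the 16 heavy atoms by environment: 3× C (H3) → no; 2× C (H1) → no; 3× C (H2) → no; 3× C (H0) → match; 4× O (H0) → no; 1× Cl (H0) → no.
That gives 3 matching atoms.

3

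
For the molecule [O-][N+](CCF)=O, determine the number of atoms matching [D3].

The query [D3] means: atom with exactly three heavy-atom neighbours.
Check the 6 heavy atoms by environment: 2× C (D2) → no; 1× N (charge +1, D3) → match; 1× O (charge -1, D1) → no; 1× O (D1) → no; 1× F (D1) → no.
That gives 1 matching atom.

1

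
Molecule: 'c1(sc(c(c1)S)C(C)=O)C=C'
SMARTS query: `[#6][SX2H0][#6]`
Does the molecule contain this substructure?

The pattern [#6][SX2H0][#6] describes an aliphatic sulfur bridging two carbons with no H on the sulfur — a thioether.
The closest candidate here is a thiol (-SH), but the sulfur has H1, not H0 bridging two carbons. No other fragment satisfies the full query, so there is no match.

No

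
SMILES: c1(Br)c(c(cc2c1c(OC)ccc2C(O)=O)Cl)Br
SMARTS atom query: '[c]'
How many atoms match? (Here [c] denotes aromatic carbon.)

10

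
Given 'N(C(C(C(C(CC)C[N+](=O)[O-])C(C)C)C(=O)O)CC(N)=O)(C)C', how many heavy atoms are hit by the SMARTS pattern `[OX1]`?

4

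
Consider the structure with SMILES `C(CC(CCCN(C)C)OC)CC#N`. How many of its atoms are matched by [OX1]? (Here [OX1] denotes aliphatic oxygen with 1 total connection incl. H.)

0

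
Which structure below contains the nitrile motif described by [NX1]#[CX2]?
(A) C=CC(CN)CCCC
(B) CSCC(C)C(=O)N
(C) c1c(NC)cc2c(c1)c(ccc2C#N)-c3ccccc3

[NX1]#[CX2] describes a nitrogen triple-bonded to a two-connected carbon (a nitrile).
(A) has a primary amino group (-NH2) but the nitrogen is NX3 (three connections), not NX1 triple-bonded.
(B) has a primary amide (-C(=O)NH2) but the nitrogen is NX3, not NX1.
(C) contains a nitrile (-C#N), which satisfies every atom and bond constraint.
So the answer is (C).

C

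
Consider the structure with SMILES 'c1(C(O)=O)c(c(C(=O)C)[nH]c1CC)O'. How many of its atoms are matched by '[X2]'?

The query [X2] means: any atom with exactly two total connections (bonds + H).
Check the 14 heavy atoms by environment: 1× n (aromatic, X3) → no; 4× c (aromatic, X3) → no; 2× C (X3) → no; 2× O (X1) → no; 2× O (X2) → match; 3× C (X4) → no.
That gives 2 matching atoms.

2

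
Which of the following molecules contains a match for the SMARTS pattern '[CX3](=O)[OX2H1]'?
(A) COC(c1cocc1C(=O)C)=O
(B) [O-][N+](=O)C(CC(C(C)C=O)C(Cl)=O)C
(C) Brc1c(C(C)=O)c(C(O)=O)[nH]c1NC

[CX3](=O)[OX2H1] describes an sp2 carbon double-bonded to O and single-bonded to an -OH oxygen (a carboxylic acid).
(A) has a methyl-ester group (-C(=O)OCH3) but the singly-bonded O has no H (OX2H0, not OX2H1).
(B) has an acyl chloride (-C(=O)Cl) but the carbonyl is bonded to Cl, not to an -OH oxygen.
(C) contains a carboxylic acid group (-C(=O)OH), which satisfies every atom and bond constraint.
So the answer is (C).

C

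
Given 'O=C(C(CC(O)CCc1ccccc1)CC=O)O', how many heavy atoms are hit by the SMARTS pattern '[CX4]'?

6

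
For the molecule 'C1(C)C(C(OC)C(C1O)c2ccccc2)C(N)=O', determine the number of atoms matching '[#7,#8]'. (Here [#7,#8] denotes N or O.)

4

The query [#7,#8] means: nitrogen or oxygen (comma = OR).
Check the 18 heavy atoms by environment: 8× C → no; 3× O → match; 6× c (aromatic) → no; 1× N → match.
Summing the matching environments: 3 + 1 = 4 matching atoms.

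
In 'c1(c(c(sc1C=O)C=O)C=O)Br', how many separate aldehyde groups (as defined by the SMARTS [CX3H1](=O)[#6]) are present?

3

[CX3H1](=O)[#6] is the SMARTS for an aldehyde: an sp2 carbon with one H, double-bonded to O and single-bonded to carbon.
The molecule carries 3 separate instances of an aldehyde (-CHO) meeting every constraint; each maps to a distinct set of atoms, giving 3 matches.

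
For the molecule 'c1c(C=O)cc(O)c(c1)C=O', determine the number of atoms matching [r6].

6

Check the 11 heavy atoms by environment: 6× c (aromatic, in 6-ring) → match; 2× C (acyclic) → no; 3× O (acyclic) → no.
That gives 6 matching atoms.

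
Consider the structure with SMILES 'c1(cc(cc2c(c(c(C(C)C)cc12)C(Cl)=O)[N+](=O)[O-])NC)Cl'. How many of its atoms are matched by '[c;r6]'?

The query [c;r6] means: aromatic carbon that belongs to a six-membered ring.
Check the 22 heavy atoms by environment: 10× c (aromatic, in 6-ring) → match; 5× C (acyclic) → no; 2× O (acyclic) → no; 2× Cl (acyclic) → no; 1× N (charge +1, acyclic) → no; 1× O (charge -1, acyclic) → no; 1× N (acyclic) → no.
That gives 10 matching atoms.

10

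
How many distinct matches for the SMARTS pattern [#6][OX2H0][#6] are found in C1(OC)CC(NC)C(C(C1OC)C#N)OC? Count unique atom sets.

[#6][OX2H0][#6] is the SMARTS for an ether: an aliphatic oxygen bridging two carbons with no H on the oxygen.
The molecule carries 3 separate instances of a methoxy ether (-OCH3) meeting every constraint; each maps to a distinct set of atoms, giving 3 matches.

3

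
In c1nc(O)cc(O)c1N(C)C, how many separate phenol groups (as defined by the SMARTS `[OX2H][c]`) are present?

[OX2H][c] is the SMARTS for a phenol: a hydroxyl oxygen attached to an aromatic carbon.
The molecule carries 2 separate instances of a hydroxyl group (-OH) meeting every constraint; each maps to a distinct set of atoms, giving 2 matches.

2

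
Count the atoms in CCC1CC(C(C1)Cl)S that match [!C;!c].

The query [!C;!c] means: neither aliphatic nor aromatic carbon — same as [!#6].
Check the 9 heavy atoms by environment: 7× C → no; 1× S → match; 1× Cl → match.
Summing the matching environments: 1 + 1 = 2 matching atoms.

2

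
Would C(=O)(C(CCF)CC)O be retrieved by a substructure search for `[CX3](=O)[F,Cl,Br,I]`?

No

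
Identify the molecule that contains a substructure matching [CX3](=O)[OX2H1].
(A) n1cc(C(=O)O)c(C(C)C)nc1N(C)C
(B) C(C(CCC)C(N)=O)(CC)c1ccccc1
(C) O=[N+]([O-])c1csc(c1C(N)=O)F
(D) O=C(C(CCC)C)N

A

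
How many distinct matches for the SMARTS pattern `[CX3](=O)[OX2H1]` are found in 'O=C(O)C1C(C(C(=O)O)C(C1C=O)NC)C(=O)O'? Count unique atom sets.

[CX3](=O)[OX2H1] is the SMARTS for a carboxylic acid: an sp2 carbon double-bonded to O and single-bonded to an -OH oxygen.
The molecule carries 3 separate instances of a carboxylic acid group (-C(=O)OH) meeting every constraint; each maps to a distinct set of atoms, giving 3 matches.

3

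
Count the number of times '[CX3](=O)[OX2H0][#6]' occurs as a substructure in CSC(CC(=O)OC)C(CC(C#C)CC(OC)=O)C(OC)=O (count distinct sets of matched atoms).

[CX3](=O)[OX2H0][#6] is the SMARTS for an ester: a carbonyl carbon bonded to an oxygen that is itself bonded to carbon (no H on that O).
The molecule carries 3 separate instances of a methyl-ester group (-C(=O)OCH3) meeting every constraint; each maps to a distinct set of atoms, giving 3 matches.

3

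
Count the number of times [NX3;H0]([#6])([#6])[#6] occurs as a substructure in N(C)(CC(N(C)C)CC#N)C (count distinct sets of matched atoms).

2

[NX3;H0]([#6])([#6])[#6] is the SMARTS for a tertiary amine: a trivalent nitrogen with no H, bonded to three carbons.
The molecule carries 2 separate instances of a dimethylamino group (-N(CH3)2) meeting every constraint; each maps to a distinct set of atoms, giving 2 matches.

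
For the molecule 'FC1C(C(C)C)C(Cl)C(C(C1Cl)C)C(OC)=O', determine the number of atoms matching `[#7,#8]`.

2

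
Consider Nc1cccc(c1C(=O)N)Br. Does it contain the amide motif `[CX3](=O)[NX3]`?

Yes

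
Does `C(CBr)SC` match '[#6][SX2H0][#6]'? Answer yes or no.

The pattern [#6][SX2H0][#6] describes an aliphatic sulfur bridging two carbons with no H on the sulfur — a thioether.
The molecule carries a methylthio ether (-SCH3), whose atoms satisfy every constraint of the query, so the pattern matches.

Yes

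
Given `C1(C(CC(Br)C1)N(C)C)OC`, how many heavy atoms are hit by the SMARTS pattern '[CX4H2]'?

2

The query [CX4H2] means: sp3 carbon (X4) with exactly two hydrogens.
Check the 11 heavy atoms by environment: 3× C (H1, X4) → no; 2× C (H2, X4) → match; 1× O (H0, X2) → no; 3× C (H3, X4) → no; 1× N (H0, X3) → no; 1× Br (H0, X1) → no.
That gives 2 matching atoms.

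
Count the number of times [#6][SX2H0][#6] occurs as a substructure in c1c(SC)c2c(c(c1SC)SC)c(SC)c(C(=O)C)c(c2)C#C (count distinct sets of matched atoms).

[#6][SX2H0][#6] is the SMARTS for a thioether: an aliphatic sulfur bridging two carbons with no H on the sulfur.
The molecule carries 4 separate instances of a methylthio ether (-SCH3) meeting every constraint; each maps to a distinct set of atoms, giving 4 matches.

4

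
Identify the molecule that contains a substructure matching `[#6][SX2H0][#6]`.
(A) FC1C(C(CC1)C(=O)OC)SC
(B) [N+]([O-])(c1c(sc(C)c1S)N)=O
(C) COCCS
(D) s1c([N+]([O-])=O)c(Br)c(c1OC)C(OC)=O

[#6][SX2H0][#6] describes an aliphatic sulfur bridging two carbons with no H on the sulfur (a thioether).
(A) contains a methylthio ether (-SCH3), which satisfies every atom and bond constraint.
(B) has a thiol (-SH) but the sulfur has H1, not H0 bridging two carbons.
(C) has a thiol (-SH) but the sulfur has H1, not H0 bridging two carbons.
(D) has a methoxy ether (-OCH3) but the bridging atom is O, not S.
So the answer is (A).

A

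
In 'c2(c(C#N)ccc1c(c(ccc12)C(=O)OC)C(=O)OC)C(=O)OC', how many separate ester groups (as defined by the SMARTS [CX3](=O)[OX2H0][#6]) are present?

3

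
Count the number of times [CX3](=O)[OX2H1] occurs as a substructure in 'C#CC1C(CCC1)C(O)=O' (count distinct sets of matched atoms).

1

[CX3](=O)[OX2H1] is the SMARTS for a carboxylic acid: an sp2 carbon double-bonded to O and single-bonded to an -OH oxygen.
Exactly one fragment in the molecule meets all constraints, giving 1 match.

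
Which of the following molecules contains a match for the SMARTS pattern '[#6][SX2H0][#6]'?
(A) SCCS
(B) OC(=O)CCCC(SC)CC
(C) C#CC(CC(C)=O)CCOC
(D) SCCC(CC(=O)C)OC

B

[#6][SX2H0][#6] describes an aliphatic sulfur bridging two carbons with no H on the sulfur (a thioether).
(A) has a thiol (-SH) but the sulfur has H1, not H0 bridging two carbons.
(B) contains a methylthio ether (-SCH3), which satisfies every atom and bond constraint.
(C) has a methoxy ether (-OCH3) but the bridging atom is O, not S.
(D) has a thiol (-SH) but the sulfur has H1, not H0 bridging two carbons.
So the answer is (B).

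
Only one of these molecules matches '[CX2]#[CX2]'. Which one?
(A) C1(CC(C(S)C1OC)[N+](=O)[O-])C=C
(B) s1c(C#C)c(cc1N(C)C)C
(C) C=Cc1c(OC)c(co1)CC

[CX2]#[CX2] describes a carbon-carbon triple bond (an alkyne).
(A) has a vinyl group (-CH=CH2) but the C=C is a double bond; both carbons are CX3, not CX2.
(B) contains an ethynyl group (-C#CH), which satisfies every atom and bond constraint.
(C) has a vinyl group (-CH=CH2) but the C=C is a double bond; both carbons are CX3, not CX2.
So the answer is (B).

B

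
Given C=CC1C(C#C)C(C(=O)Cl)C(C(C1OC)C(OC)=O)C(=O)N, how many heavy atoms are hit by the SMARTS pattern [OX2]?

2

The query [OX2] means: aliphatic oxygen with two total connections — ether, hydroxyl, or ester single-bond O.
Check the 22 heavy atoms by environment: 8× C (X4) → no; 5× C (X3) → no; 3× O (X1) → no; 1× Cl (X1) → no; 2× O (X2) → match; 2× C (X2) → no; 1× N (X3) → no.
That gives 2 matching atoms.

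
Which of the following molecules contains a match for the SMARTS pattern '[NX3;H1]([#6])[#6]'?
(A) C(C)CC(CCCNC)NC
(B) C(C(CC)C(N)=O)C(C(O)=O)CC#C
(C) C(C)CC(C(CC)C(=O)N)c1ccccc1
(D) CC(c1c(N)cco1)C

A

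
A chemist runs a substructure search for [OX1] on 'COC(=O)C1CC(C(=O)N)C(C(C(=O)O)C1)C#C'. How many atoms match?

3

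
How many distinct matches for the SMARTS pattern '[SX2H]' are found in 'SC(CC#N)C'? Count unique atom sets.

1

[SX2H] is the SMARTS for a thiol: an aliphatic sulfur with two connections, one being H.
Exactly one fragment in the molecule meets all constraints, giving 1 match.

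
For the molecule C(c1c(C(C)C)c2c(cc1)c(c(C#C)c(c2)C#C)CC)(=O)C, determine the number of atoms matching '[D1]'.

7

The query [D1] means: atom with exactly one heavy-atom neighbour (degree 1).
Check the 22 heavy atoms by environment: 7× c (aromatic, D3) → no; 3× c (aromatic, D2) → no; 3× C (D2) → no; 6× C (D1) → match; 2× C (D3) → no; 1× O (D1) → match.
Summing the matching environments: 6 + 1 = 7 matching atoms.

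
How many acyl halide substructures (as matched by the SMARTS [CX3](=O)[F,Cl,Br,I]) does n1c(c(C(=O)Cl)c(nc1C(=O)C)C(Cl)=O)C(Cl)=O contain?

[CX3](=O)[F,Cl,Br,I] is the SMARTS for an acyl halide: a carbonyl carbon bonded to a halogen.
The molecule carries 3 separate instances of an acyl chloride (-C(=O)Cl) meeting every constraint; each maps to a distinct set of atoms, giving 3 matches.

3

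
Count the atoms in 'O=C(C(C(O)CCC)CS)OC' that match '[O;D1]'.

The query [O;D1] means: aliphatic oxygen bonded to exactly one heavy atom.
Check the 12 heavy atoms by environment: 3× C (D2) → no; 3× C (D3) → no; 1× S (D1) → no; 2× O (D1) → match; 1× O (D2) → no; 2× C (D1) → no.
That gives 2 matching atoms.

2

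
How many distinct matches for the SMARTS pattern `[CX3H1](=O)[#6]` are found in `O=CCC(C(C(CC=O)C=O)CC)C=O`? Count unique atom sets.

[CX3H1](=O)[#6] is the SMARTS for an aldehyde: an sp2 carbon with one H, double-bonded to O and single-bonded to carbon.
The molecule carries 4 separate instances of an aldehyde (-CHO) meeting every constraint; each maps to a distinct set of atoms, giving 4 matches.

4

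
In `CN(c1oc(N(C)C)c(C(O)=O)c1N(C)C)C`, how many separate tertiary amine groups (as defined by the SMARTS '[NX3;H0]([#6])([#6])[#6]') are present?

3

[NX3;H0]([#6])([#6])[#6] is the SMARTS for a tertiary amine: a trivalent nitrogen with no H, bonded to three carbons.
The molecule carries 3 separate instances of a dimethylamino group (-N(CH3)2) meeting every constraint; each maps to a distinct set of atoms, giving 3 matches.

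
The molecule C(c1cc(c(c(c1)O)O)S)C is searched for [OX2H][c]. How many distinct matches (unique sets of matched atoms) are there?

2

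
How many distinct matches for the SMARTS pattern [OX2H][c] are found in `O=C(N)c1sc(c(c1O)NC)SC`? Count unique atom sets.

[OX2H][c] is the SMARTS for a phenol: a hydroxyl oxygen attached to an aromatic carbon.
Exactly one fragment in the molecule meets all constraints, giving 1 match.

1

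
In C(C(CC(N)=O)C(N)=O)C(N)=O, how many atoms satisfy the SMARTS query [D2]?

The query [D2] means: atom with exactly two heavy-atom neighbours.
Check the 12 heavy atoms by environment: 2× C (D2) → match; 4× C (D3) → no; 3× O (D1) → no; 3× N (D1) → no.
That gives 2 matching atoms.

2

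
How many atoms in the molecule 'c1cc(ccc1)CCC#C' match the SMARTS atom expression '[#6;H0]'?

Check the 10 heavy atoms by environment: 2× C (H2) → no; 1× c (aromatic, H0) → match; 5× c (aromatic, H1) → no; 1× C (H0) → match; 1× C (H1) → no.
Summing the matching environments: 1 + 1 = 2 matching atoms.

2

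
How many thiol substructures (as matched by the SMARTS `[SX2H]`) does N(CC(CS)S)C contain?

2

[SX2H] is the SMARTS for a thiol: an aliphatic sulfur with two connections, one being H.
The molecule carries 2 separate instances of a thiol (-SH) meeting every constraint; each maps to a distinct set of atoms, giving 2 matches.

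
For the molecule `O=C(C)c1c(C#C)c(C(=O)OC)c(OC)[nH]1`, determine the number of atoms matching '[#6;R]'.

4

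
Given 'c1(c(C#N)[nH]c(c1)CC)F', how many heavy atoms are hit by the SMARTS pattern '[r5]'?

5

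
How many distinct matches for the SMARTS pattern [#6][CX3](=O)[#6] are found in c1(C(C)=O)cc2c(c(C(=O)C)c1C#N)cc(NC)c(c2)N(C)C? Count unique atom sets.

[#6][CX3](=O)[#6] is the SMARTS for a ketone: a carbonyl carbon (no H) flanked by two carbons.
The molecule carries 2 separate instances of an acetyl/ketone group (-C(=O)CH3) meeting every constraint; each maps to a distinct set of atoms, giving 2 matches.

2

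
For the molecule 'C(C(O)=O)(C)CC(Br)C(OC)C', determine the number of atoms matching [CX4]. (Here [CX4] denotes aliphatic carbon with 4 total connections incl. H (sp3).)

7

The query [CX4] means: C with X4: aliphatic carbon with exactly 4 total connections (bonds + H).
Check the 12 heavy atoms by environment: 7× C (X4) → match; 2× O (X2) → no; 1× C (X3) → no; 1× O (X1) → no; 1× Br (X1) → no.
That gives 7 matching atoms.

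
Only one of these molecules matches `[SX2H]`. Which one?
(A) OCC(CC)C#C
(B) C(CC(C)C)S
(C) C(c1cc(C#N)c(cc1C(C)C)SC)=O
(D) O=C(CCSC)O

B

[SX2H] describes an aliphatic sulfur with two connections, one being H (a thiol).
(A) has a hydroxyl group (-OH) but it is an -OH, not an -SH.
(B) contains a thiol (-SH), which satisfies every atom and bond constraint.
(C) has a methylthio ether (-SCH3) but the sulfur has H0 (bonded to two carbons), not H1.
(D) has a methylthio ether (-SCH3) but the sulfur has H0 (bonded to two carbons), not H1.
So the answer is (B).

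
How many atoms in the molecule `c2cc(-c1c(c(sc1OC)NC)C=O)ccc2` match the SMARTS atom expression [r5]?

The query [r5] means: r5 matches atoms in a five-membered ring.
Check the 17 heavy atoms by environment: 1× s (aromatic, in 5-ring) → match; 4× c (aromatic, in 5-ring) → match; 6× c (aromatic, in 6-ring) → no; 3× C (acyclic) → no; 2× O (acyclic) → no; 1× N (acyclic) → no.
Summing the matching environments: 1 + 4 = 5 matching atoms.

5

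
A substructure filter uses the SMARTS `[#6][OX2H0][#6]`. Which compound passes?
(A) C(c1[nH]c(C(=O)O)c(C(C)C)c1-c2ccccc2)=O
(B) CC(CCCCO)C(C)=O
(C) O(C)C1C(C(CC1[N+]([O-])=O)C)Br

C

[#6][OX2H0][#6] describes an aliphatic oxygen bridging two carbons with no H on the oxygen (an ether).
(A) has a carboxylic acid group (-C(=O)OH) but the -OH oxygen has H1; the =O is OX1, not OX2.
(B) has a hydroxyl group (-OH) but the oxygen has H1, not H0 bridging two carbons.
(C) contains a methoxy ether (-OCH3), which satisfies every atom and bond constraint.
So the answer is (C).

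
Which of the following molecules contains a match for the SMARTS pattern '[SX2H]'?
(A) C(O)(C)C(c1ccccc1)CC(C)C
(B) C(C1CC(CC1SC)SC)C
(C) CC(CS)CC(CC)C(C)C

C

[SX2H] describes an aliphatic sulfur with two connections, one being H (a thiol).
(A) has a hydroxyl group (-OH) but it is an -OH, not an -SH.
(B) has a methylthio ether (-SCH3) but the sulfur has H0 (bonded to two carbons), not H1.
(C) contains a thiol (-SH), which satisfies every atom and bond constraint.
So the answer is (C).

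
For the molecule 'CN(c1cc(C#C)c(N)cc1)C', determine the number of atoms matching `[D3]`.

4

The query [D3] means: atom with exactly three heavy-atom neighbours.
Check the 12 heavy atoms by environment: 3× c (aromatic, D2) → no; 3× c (aromatic, D3) → match; 1× C (D2) → no; 3× C (D1) → no; 1× N (D1) → no; 1× N (D3) → match.
Summing the matching environments: 3 + 1 = 4 matching atoms.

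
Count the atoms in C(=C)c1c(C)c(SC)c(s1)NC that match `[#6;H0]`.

The query [#6;H0] means: any carbon with no attached hydrogen.
Check the 12 heavy atoms by environment: 1× s (aromatic, H0) → no; 4× c (aromatic, H0) → match; 1× S (H0) → no; 3× C (H3) → no; 1× C (H1) → no; 1× C (H2) → no; 1× N (H1) → no.
That gives 4 matching atoms.

4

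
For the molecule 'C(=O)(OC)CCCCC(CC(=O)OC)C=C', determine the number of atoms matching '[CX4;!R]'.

8

The query [CX4;!R] means: aliphatic carbon with four total connections, not in a ring.
Check the 16 heavy atoms by environment: 8× C (X4, acyclic) → match; 4× C (X3, acyclic) → no; 2× O (X1, acyclic) → no; 2× O (X2, acyclic) → no.
That gives 8 matching atoms.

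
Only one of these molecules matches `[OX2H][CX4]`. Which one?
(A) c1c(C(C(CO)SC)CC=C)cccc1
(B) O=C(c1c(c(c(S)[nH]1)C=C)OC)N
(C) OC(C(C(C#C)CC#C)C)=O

A

[OX2H][CX4] describes a hydroxyl oxygen bound to an sp3 (X4) carbon (an aliphatic alcohol).
(A) contains a hydroxyl group (-OH), which satisfies every atom and bond constraint.
(B) has a methoxy ether (-OCH3) but the oxygen has H0 (ether), not H1.
(C) has a carboxylic acid group (-C(=O)OH) but the -OH is on a CX3 carbonyl carbon, not a CX4 carbon.
So the answer is (A).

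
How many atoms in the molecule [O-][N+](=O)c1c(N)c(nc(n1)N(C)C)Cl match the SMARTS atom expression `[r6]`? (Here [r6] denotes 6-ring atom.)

6

The query [r6] means: r6 matches atoms in a six-membered ring.
Check the 14 heavy atoms by environment: 2× n (aromatic, in 6-ring) → match; 4× c (aromatic, in 6-ring) → match; 2× N (acyclic) → no; 2× C (acyclic) → no; 1× Cl (acyclic) → no; 1× N (charge +1, acyclic) → no; 1× O (charge -1, acyclic) → no; 1× O (acyclic) → no.
Summing the matching environments: 2 + 4 = 6 matching atoms.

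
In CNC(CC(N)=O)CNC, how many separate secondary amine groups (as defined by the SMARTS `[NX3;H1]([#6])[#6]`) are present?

[NX3;H1]([#6])[#6] is the SMARTS for a secondary amine: a trivalent nitrogen with one H, bonded to two carbons.
The molecule carries 2 separate instances of an N-methylamino group (-NHCH3) meeting every constraint; each maps to a distinct set of atoms, giving 2 matches.

2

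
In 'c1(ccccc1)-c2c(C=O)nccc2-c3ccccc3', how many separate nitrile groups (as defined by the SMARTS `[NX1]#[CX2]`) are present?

[NX1]#[CX2] is the SMARTS for a nitrile: a nitrogen triple-bonded to a two-connected carbon.
No fragment in the molecule satisfies every constraint, giving 0 matches.

0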